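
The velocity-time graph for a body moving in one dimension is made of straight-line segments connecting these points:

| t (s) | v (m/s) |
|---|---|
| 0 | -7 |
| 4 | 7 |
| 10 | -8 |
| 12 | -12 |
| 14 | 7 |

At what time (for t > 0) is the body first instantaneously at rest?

v changes sign on 0–4 s (from -7 to 7); the graph is linear there, so v = 0 at t = 0 + (7)·(4 − 0)/(7 − -7) = 2 s.

t = 2 s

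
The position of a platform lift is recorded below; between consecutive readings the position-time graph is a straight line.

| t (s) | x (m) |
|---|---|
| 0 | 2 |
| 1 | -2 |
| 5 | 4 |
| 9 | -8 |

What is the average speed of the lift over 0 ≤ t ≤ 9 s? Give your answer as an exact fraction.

Average speed = (total path length)/(elapsed time); on a piecewise-linear x-t graph the path length is Σ|Δx|.
0–1 s: |Δx| = |-2 − 2| = 4 m
1–5 s: |Δx| = |4 − -2| = 6 m
5–9 s: |Δx| = |-8 − 4| = 12 m
Total path = 22 m; average speed = 22/9 = 22/9 m/s.

22/9 m/s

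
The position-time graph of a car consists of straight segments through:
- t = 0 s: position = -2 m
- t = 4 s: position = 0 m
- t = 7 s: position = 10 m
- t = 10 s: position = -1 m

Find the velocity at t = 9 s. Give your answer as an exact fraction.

Velocity is the slope of the x-t graph on 7–10 s: (-1 − 10)/(10 − 7) = -11/3 m/s.

-11/3 m/s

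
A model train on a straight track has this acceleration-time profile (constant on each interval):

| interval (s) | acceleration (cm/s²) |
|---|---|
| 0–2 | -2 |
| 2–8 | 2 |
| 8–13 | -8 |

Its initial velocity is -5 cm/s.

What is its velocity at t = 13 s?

Δv equals the area under the a-t graph; then v = v₀ + Δv.
0–2 s: -2 × 2 = -4 cm/s
2–8 s: 2 × 6 = 12 cm/s
8–13 s: -8 × 5 = -40 cm/s
Δv = -32 cm/s, so v(13) = -5 + (-32) = -37 cm/s.

-37 cm/s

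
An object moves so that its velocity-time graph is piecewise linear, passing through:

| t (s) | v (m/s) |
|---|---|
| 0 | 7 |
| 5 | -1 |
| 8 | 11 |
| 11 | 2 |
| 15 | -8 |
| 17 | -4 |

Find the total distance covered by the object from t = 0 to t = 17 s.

Total distance travelled is ∫|v| dt — sum the magnitudes of each area piece.
0–5 s: v = 0 at t = 4.375 s; triangle areas 15.3125 + 0.3125 = 15.625 m
5–8 s: v = 0 at t = 5.25 s; triangle areas 0.125 + 15.125 = 15.25 m
8–11 s: |½(11 + 2)(3)| = 19.5 m
11–15 s: v = 0 at t = 11.8 s; triangle areas 0.8 + 12.8 = 13.6 m
15–17 s: |½(-8 + -4)(2)| = 12 m
Total distance = 75.975 m

75.975 m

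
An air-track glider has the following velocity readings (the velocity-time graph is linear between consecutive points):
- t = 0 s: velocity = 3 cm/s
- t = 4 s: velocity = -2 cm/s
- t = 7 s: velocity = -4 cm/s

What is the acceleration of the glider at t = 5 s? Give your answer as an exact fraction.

Acceleration is the slope of the v-t graph on 4–7 s: (-4 − -2)/(7 − 4) = -2/3 cm/s².

-2/3 cm/s²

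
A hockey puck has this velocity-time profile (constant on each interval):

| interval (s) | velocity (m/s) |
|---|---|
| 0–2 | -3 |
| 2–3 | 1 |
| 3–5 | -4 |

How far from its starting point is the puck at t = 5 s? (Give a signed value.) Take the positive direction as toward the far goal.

Net displacement equals the area under the velocity-time graph (areas below the axis count negative).
0–2 s: -3 × 2 = -6 m
2–3 s: 1 × 1 = 1 m
3–5 s: -4 × 2 = -8 m
Net displacement = -13 m

-13 m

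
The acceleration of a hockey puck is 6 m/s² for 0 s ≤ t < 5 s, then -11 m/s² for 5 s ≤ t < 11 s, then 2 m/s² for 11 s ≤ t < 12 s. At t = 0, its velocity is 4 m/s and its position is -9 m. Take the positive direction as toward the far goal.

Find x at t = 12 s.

On each constant-a segment, Δv = aΔt and Δx = v₀Δt + ½aΔt²; chain segment to segment.
0–5 s: v starts 4 m/s; Δx = 4·5 + ½·6·5² = 95 m; v ends 34 m/s.
5–11 s: v starts 34 m/s; Δx = 34·6 + ½·-11·6² = 6 m; v ends -32 m/s.
11–12 s: v starts -32 m/s; Δx = -32·1 + ½·2·1² = -31 m; v ends -30 m/s.
x(12) = -9 + Σ Δx = 61 m.

61 m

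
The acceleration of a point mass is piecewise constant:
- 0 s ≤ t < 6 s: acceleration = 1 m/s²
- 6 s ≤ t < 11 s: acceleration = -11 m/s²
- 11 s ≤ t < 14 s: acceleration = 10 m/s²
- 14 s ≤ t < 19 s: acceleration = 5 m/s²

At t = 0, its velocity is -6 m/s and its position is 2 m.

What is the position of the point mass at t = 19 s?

-336 m

On each constant-a segment, Δv = aΔt and Δx = v₀Δt + ½aΔt²; chain segment to segment.
0–6 s: v starts -6 m/s; Δx = -6·6 + ½·1·6² = -18 m; v ends 0 m/s.
6–11 s: v starts 0 m/s; Δx = 0·5 + ½·-11·5² = -137.5 m; v ends -55 m/s.
11–14 s: v starts -55 m/s; Δx = -55·3 + ½·10·3² = -120 m; v ends -25 m/s.
14–19 s: v starts -25 m/s; Δx = -25·5 + ½·5·5² = -62.5 m; v ends 0 m/s.
x(19) = 2 + Σ Δx = -336 m.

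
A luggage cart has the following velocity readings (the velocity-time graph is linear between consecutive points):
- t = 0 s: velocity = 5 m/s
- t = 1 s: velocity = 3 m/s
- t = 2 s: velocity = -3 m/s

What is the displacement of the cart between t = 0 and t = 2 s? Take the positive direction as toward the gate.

4 m

Net displacement equals the area under the velocity-time graph (areas below the axis count negative).
0–1 s: ½(5 + 3)(1) = 4 m
1–2 s: ½(3 + -3)(1) = 0 m
Net displacement = 4 m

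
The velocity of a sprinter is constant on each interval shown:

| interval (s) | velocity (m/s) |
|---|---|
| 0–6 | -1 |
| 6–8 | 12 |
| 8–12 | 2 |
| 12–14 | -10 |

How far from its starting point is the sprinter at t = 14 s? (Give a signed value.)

Displacement is the signed area under the v-t curve.
0–6 s: -1 × 6 = -6 m
6–8 s: 12 × 2 = 24 m
8–12 s: 2 × 4 = 8 m
12–14 s: -10 × 2 = -20 m
Net displacement = 6 m

6 m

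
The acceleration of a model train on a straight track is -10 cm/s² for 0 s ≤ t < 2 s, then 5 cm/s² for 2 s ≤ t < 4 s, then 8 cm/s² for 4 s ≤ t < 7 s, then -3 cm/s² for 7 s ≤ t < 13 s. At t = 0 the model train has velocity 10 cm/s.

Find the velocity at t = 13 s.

6 cm/s

Δv equals the area under the a-t graph; then v = v₀ + Δv.
0–2 s: -10 × 2 = -20 cm/s
2–4 s: 5 × 2 = 10 cm/s
4–7 s: 8 × 3 = 24 cm/s
7–13 s: -3 × 6 = -18 cm/s
Δv = -4 cm/s, so v(13) = 10 + (-4) = 6 cm/s.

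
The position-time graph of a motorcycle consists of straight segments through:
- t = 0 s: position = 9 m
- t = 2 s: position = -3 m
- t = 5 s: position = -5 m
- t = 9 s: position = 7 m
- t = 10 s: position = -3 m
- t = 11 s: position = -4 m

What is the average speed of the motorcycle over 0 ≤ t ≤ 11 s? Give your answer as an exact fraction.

Average speed = (total path length)/(elapsed time); on a piecewise-linear x-t graph the path length is Σ|Δx|.
0–2 s: |Δx| = |-3 − 9| = 12 m
2–5 s: |Δx| = |-5 − -3| = 2 m
5–9 s: |Δx| = |7 − -5| = 12 m
9–10 s: |Δx| = |-3 − 7| = 10 m
10–11 s: |Δx| = |-4 − -3| = 1 m
Total path = 37 m; average speed = 37/11 = 37/11 m/s.

37/11 m/s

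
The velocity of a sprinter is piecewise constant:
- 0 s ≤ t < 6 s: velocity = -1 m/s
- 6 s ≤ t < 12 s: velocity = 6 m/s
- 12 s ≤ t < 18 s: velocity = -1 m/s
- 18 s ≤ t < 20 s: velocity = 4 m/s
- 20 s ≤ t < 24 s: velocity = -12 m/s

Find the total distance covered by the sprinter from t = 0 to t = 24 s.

Distance (not displacement) is the total path length: add the absolute areas under v-t.
0–6 s: |-1| × 6 = 6 m
6–12 s: |6| × 6 = 36 m
12–18 s: |-1| × 6 = 6 m
18–20 s: |4| × 2 = 8 m
20–24 s: |-12| × 4 = 48 m
Total distance = 104 m

104 m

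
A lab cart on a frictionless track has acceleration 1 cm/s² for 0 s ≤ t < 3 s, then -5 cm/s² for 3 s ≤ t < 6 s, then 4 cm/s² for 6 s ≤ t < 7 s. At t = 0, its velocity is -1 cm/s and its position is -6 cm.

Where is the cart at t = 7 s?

-32 cm

On each constant-a segment, Δv = aΔt and Δx = v₀Δt + ½aΔt²; chain segment to segment.
0–3 s: v starts -1 cm/s; Δx = -1·3 + ½·1·3² = 1.5 cm; v ends 2 cm/s.
3–6 s: v starts 2 cm/s; Δx = 2·3 + ½·-5·3² = -16.5 cm; v ends -13 cm/s.
6–7 s: v starts -13 cm/s; Δx = -13·1 + ½·4·1² = -11 cm; v ends -9 cm/s.
x(7) = -6 + Σ Δx = -32 cm.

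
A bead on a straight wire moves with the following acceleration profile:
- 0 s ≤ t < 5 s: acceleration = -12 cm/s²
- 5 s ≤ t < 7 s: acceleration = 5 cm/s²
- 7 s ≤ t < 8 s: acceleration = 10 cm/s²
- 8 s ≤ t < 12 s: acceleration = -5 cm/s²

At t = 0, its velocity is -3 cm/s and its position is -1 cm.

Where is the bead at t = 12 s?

On each constant-a segment, Δv = aΔt and Δx = v₀Δt + ½aΔt²; chain segment to segment.
0–5 s: v starts -3 cm/s; Δx = -3·5 + ½·-12·5² = -165 cm; v ends -63 cm/s.
5–7 s: v starts -63 cm/s; Δx = -63·2 + ½·5·2² = -116 cm; v ends -53 cm/s.
7–8 s: v starts -53 cm/s; Δx = -53·1 + ½·10·1² = -48 cm; v ends -43 cm/s.
8–12 s: v starts -43 cm/s; Δx = -43·4 + ½·-5·4² = -212 cm; v ends -63 cm/s.
x(12) = -1 + Σ Δx = -542 cm.

-542 cm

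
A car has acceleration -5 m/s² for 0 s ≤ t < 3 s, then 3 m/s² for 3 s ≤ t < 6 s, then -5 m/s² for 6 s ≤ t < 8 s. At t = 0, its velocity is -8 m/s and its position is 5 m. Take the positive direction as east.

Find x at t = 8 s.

-135 m

On each constant-a segment, Δv = aΔt and Δx = v₀Δt + ½aΔt²; chain segment to segment.
0–3 s: v starts -8 m/s; Δx = -8·3 + ½·-5·3² = -46.5 m; v ends -23 m/s.
3–6 s: v starts -23 m/s; Δx = -23·3 + ½·3·3² = -55.5 m; v ends -14 m/s.
6–8 s: v starts -14 m/s; Δx = -14·2 + ½·-5·2² = -38 m; v ends -24 m/s.
x(8) = 5 + Σ Δx = -135 m.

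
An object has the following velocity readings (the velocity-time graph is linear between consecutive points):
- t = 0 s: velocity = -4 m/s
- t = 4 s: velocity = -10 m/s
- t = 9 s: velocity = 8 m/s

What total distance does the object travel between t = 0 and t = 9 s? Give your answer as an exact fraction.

457/9 m

Distance (not displacement) is the total path length: add the absolute areas under v-t.
0–4 s: |½(-4 + -10)(4)| = 28 m
4–9 s: v = 0 at t = 61/9 s; triangle areas 125/9 + 80/9 = 205/9 m
Total distance = 457/9 m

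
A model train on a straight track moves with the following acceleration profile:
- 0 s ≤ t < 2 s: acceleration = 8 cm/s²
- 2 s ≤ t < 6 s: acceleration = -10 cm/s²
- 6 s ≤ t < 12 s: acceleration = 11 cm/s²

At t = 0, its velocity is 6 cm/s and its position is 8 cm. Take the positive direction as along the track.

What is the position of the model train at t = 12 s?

134 cm

On each constant-a segment, Δv = aΔt and Δx = v₀Δt + ½aΔt²; chain segment to segment.
0–2 s: v starts 6 cm/s; Δx = 6·2 + ½·8·2² = 28 cm; v ends 22 cm/s.
2–6 s: v starts 22 cm/s; Δx = 22·4 + ½·-10·4² = 8 cm; v ends -18 cm/s.
6–12 s: v starts -18 cm/s; Δx = -18·6 + ½·11·6² = 90 cm; v ends 48 cm/s.
x(12) = 8 + Σ Δx = 134 cm.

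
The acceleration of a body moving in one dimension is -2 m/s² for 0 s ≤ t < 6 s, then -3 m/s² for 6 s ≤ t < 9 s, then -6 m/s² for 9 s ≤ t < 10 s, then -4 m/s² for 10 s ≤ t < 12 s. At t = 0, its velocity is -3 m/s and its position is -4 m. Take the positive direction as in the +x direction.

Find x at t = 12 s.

On each constant-a segment, Δv = aΔt and Δx = v₀Δt + ½aΔt²; chain segment to segment.
0–6 s: v starts -3 m/s; Δx = -3·6 + ½·-2·6² = -54 m; v ends -15 m/s.
6–9 s: v starts -15 m/s; Δx = -15·3 + ½·-3·3² = -58.5 m; v ends -24 m/s.
9–10 s: v starts -24 m/s; Δx = -24·1 + ½·-6·1² = -27 m; v ends -30 m/s.
10–12 s: v starts -30 m/s; Δx = -30·2 + ½·-4·2² = -68 m; v ends -38 m/s.
x(12) = -4 + Σ Δx = -211.5 m.

-211.5 m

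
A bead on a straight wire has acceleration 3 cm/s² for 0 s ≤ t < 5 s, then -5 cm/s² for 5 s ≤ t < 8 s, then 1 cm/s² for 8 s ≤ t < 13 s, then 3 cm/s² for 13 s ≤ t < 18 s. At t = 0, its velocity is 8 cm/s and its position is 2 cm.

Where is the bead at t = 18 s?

On each constant-a segment, Δv = aΔt and Δx = v₀Δt + ½aΔt²; chain segment to segment.
0–5 s: v starts 8 cm/s; Δx = 8·5 + ½·3·5² = 77.5 cm; v ends 23 cm/s.
5–8 s: v starts 23 cm/s; Δx = 23·3 + ½·-5·3² = 46.5 cm; v ends 8 cm/s.
8–13 s: v starts 8 cm/s; Δx = 8·5 + ½·1·5² = 52.5 cm; v ends 13 cm/s.
13–18 s: v starts 13 cm/s; Δx = 13·5 + ½·3·5² = 102.5 cm; v ends 28 cm/s.
x(18) = 2 + Σ Δx = 281 cm.

281 cm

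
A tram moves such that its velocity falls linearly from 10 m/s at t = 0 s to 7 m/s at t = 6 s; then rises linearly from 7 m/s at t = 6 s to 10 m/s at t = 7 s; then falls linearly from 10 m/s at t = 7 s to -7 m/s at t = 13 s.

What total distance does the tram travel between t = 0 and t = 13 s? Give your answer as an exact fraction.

Distance (not displacement) is the total path length: add the absolute areas under v-t.
0–6 s: |½(10 + 7)(6)| = 51 m
6–7 s: |½(7 + 10)(1)| = 8.5 m
7–13 s: v = 0 at t = 179/17 s; triangle areas 300/17 + 147/17 = 447/17 m
Total distance = 2917/34 m

2917/34 m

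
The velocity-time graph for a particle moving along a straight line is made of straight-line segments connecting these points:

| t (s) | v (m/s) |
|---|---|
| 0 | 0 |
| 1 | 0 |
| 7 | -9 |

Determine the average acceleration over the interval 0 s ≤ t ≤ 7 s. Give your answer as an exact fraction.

Average acceleration = Δv/Δt = (-9 − 0)/(7 − 0) = -9/7 m/s².

-9/7 m/s²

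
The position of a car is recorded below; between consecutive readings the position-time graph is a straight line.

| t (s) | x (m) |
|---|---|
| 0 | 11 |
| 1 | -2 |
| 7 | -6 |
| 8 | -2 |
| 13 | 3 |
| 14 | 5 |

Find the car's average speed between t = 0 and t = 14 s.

2 m/s

Average speed = (total path length)/(elapsed time); on a piecewise-linear x-t graph the path length is Σ|Δx|.
0–1 s: |Δx| = |-2 − 11| = 13 m
1–7 s: |Δx| = |-6 − -2| = 4 m
7–8 s: |Δx| = |-2 − -6| = 4 m
8–13 s: |Δx| = |3 − -2| = 5 m
13–14 s: |Δx| = |5 − 3| = 2 m
Total path = 28 m; average speed = 28/14 = 2 m/s.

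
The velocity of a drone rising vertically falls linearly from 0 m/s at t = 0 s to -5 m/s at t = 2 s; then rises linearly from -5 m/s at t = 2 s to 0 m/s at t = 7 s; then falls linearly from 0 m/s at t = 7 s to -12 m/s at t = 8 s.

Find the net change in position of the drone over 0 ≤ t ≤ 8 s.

-23.5 m

Net displacement equals the area under the velocity-time graph (areas below the axis count negative).
0–2 s: ½(0 + -5)(2) = -5 m
2–7 s: ½(-5 + 0)(5) = -12.5 m
7–8 s: ½(0 + -12)(1) = -6 m
Net displacement = -23.5 m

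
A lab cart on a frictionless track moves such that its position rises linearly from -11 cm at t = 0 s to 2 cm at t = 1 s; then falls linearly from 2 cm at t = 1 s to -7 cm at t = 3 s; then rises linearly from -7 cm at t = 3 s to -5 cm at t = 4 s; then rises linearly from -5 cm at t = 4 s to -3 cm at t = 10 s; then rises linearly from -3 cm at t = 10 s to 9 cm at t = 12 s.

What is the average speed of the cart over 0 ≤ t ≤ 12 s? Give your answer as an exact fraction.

Average speed = (total path length)/(elapsed time); on a piecewise-linear x-t graph the path length is Σ|Δx|.
0–1 s: |Δx| = |2 − -11| = 13 cm
1–3 s: |Δx| = |-7 − 2| = 9 cm
3–4 s: |Δx| = |-5 − -7| = 2 cm
4–10 s: |Δx| = |-3 − -5| = 2 cm
10–12 s: |Δx| = |9 − -3| = 12 cm
Total path = 38 cm; average speed = 38/12 = 19/6 cm/s.

19/6 cm/s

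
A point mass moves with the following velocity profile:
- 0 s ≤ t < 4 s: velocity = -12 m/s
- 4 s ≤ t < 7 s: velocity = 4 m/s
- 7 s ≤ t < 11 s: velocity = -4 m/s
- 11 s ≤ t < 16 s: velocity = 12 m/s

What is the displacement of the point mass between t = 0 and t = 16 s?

Displacement is the signed area under the v-t curve.
0–4 s: -12 × 4 = -48 m
4–7 s: 4 × 3 = 12 m
7–11 s: -4 × 4 = -16 m
11–16 s: 12 × 5 = 60 m
Net displacement = 8 m

8 m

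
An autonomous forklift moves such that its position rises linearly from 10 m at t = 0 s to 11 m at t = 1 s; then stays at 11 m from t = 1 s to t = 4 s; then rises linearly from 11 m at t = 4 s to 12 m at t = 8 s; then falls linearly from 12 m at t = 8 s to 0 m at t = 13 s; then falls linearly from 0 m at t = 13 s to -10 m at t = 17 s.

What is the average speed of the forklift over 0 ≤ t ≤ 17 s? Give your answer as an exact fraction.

24/17 m/s

Average speed = (total path length)/(elapsed time); on a piecewise-linear x-t graph the path length is Σ|Δx|.
0–1 s: |Δx| = |11 − 10| = 1 m
1–4 s: |Δx| = |11 − 11| = 0 m
4–8 s: |Δx| = |12 − 11| = 1 m
8–13 s: |Δx| = |0 − 12| = 12 m
13–17 s: |Δx| = |-10 − 0| = 10 m
Total path = 24 m; average speed = 24/17 = 24/17 m/s.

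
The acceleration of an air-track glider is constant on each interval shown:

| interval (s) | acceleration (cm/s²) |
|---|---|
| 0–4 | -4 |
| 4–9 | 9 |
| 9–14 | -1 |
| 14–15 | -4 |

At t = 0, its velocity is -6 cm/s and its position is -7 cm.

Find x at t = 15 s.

On each constant-a segment, Δv = aΔt and Δx = v₀Δt + ½aΔt²; chain segment to segment.
0–4 s: v starts -6 cm/s; Δx = -6·4 + ½·-4·4² = -56 cm; v ends -22 cm/s.
4–9 s: v starts -22 cm/s; Δx = -22·5 + ½·9·5² = 2.5 cm; v ends 23 cm/s.
9–14 s: v starts 23 cm/s; Δx = 23·5 + ½·-1·5² = 102.5 cm; v ends 18 cm/s.
14–15 s: v starts 18 cm/s; Δx = 18·1 + ½·-4·1² = 16 cm; v ends 14 cm/s.
x(15) = -7 + Σ Δx = 58 cm.

58 cm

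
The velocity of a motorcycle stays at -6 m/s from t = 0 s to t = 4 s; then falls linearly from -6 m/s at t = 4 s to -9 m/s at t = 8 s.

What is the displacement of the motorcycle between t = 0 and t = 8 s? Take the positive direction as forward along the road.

-54 m

Net displacement equals the area under the velocity-time graph (areas below the axis count negative).
0–4 s: -6 × 4 = -24 m
4–8 s: ½(-6 + -9)(4) = -30 m
Net displacement = -54 m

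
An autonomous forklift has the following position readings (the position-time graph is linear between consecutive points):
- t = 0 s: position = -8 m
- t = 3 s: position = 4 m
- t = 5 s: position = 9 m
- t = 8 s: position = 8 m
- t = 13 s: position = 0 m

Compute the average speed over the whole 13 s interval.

Average speed = (total path length)/(elapsed time); on a piecewise-linear x-t graph the path length is Σ|Δx|.
0–3 s: |Δx| = |4 − -8| = 12 m
3–5 s: |Δx| = |9 − 4| = 5 m
5–8 s: |Δx| = |8 − 9| = 1 m
8–13 s: |Δx| = |0 − 8| = 8 m
Total path = 26 m; average speed = 26/13 = 2 m/s.

2 m/s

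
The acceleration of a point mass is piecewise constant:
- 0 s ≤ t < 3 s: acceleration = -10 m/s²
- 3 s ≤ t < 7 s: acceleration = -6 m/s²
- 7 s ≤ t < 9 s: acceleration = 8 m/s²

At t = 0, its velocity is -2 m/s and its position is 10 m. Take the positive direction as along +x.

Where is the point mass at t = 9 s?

On each constant-a segment, Δv = aΔt and Δx = v₀Δt + ½aΔt²; chain segment to segment.
0–3 s: v starts -2 m/s; Δx = -2·3 + ½·-10·3² = -51 m; v ends -32 m/s.
3–7 s: v starts -32 m/s; Δx = -32·4 + ½·-6·4² = -176 m; v ends -56 m/s.
7–9 s: v starts -56 m/s; Δx = -56·2 + ½·8·2² = -96 m; v ends -40 m/s.
x(9) = 10 + Σ Δx = -313 m.

-313 m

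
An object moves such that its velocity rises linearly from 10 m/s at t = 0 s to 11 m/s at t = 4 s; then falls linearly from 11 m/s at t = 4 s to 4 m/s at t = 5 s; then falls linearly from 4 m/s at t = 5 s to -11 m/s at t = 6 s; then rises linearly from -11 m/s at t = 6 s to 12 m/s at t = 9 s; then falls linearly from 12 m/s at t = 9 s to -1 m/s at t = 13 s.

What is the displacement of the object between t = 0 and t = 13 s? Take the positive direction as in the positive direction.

Net displacement equals the area under the velocity-time graph (areas below the axis count negative).
0–4 s: ½(10 + 11)(4) = 42 m
4–5 s: ½(11 + 4)(1) = 7.5 m
5–6 s: ½(4 + -11)(1) = -3.5 m
6–9 s: ½(-11 + 12)(3) = 1.5 m
9–13 s: ½(12 + -1)(4) = 22 m
Net displacement = 69.5 m

69.5 m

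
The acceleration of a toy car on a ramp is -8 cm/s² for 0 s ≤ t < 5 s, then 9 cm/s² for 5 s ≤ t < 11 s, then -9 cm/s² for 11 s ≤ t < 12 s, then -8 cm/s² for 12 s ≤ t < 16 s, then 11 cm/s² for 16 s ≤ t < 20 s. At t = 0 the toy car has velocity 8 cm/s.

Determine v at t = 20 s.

25 cm/s

Δv equals the area under the a-t graph; then v = v₀ + Δv.
0–5 s: -8 × 5 = -40 cm/s
5–11 s: 9 × 6 = 54 cm/s
11–12 s: -9 × 1 = -9 cm/s
12–16 s: -8 × 4 = -32 cm/s
16–20 s: 11 × 4 = 44 cm/s
Δv = 17 cm/s, so v(20) = 8 + (17) = 25 cm/s.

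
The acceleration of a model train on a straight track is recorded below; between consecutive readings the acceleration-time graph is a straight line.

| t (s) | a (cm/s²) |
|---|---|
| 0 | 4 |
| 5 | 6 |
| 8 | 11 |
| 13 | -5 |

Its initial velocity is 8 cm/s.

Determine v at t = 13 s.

73.5 cm/s

Δv equals the area under the a-t graph; then v = v₀ + Δv.
0–5 s: ½(4 + 6)(5) = 25 cm/s
5–8 s: ½(6 + 11)(3) = 25.5 cm/s
8–13 s: ½(11 + -5)(5) = 15 cm/s
Δv = 65.5 cm/s, so v(13) = 8 + (65.5) = 73.5 cm/s.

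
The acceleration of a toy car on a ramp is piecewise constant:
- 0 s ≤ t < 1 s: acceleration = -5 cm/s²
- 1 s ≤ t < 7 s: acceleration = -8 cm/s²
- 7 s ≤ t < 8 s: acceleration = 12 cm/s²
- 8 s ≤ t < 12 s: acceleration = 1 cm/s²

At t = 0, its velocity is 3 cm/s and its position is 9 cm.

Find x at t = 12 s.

On each constant-a segment, Δv = aΔt and Δx = v₀Δt + ½aΔt²; chain segment to segment.
0–1 s: v starts 3 cm/s; Δx = 3·1 + ½·-5·1² = 0.5 cm; v ends -2 cm/s.
1–7 s: v starts -2 cm/s; Δx = -2·6 + ½·-8·6² = -156 cm; v ends -50 cm/s.
7–8 s: v starts -50 cm/s; Δx = -50·1 + ½·12·1² = -44 cm; v ends -38 cm/s.
8–12 s: v starts -38 cm/s; Δx = -38·4 + ½·1·4² = -144 cm; v ends -34 cm/s.
x(12) = 9 + Σ Δx = -334.5 cm.

-334.5 cm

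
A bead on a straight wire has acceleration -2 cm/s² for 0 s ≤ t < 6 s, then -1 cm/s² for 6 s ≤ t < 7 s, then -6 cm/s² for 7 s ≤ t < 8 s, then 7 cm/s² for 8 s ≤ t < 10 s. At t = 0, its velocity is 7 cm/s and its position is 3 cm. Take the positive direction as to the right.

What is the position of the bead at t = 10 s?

-15.5 cm

On each constant-a segment, Δv = aΔt and Δx = v₀Δt + ½aΔt²; chain segment to segment.
0–6 s: v starts 7 cm/s; Δx = 7·6 + ½·-2·6² = 6 cm; v ends -5 cm/s.
6–7 s: v starts -5 cm/s; Δx = -5·1 + ½·-1·1² = -5.5 cm; v ends -6 cm/s.
7–8 s: v starts -6 cm/s; Δx = -6·1 + ½·-6·1² = -9 cm; v ends -12 cm/s.
8–10 s: v starts -12 cm/s; Δx = -12·2 + ½·7·2² = -10 cm; v ends 2 cm/s.
x(10) = 3 + Σ Δx = -15.5 cm.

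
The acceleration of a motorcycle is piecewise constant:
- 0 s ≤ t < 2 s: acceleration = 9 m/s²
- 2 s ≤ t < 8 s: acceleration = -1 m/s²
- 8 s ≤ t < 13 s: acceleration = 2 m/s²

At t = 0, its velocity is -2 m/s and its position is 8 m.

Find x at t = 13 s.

175 m

On each constant-a segment, Δv = aΔt and Δx = v₀Δt + ½aΔt²; chain segment to segment.
0–2 s: v starts -2 m/s; Δx = -2·2 + ½·9·2² = 14 m; v ends 16 m/s.
2–8 s: v starts 16 m/s; Δx = 16·6 + ½·-1·6² = 78 m; v ends 10 m/s.
8–13 s: v starts 10 m/s; Δx = 10·5 + ½·2·5² = 75 m; v ends 20 m/s.
x(13) = 8 + Σ Δx = 175 m.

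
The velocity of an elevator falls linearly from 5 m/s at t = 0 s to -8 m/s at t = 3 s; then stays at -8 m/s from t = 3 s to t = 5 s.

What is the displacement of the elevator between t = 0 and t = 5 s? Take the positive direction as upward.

Displacement is the signed area under the v-t curve.
0–3 s: ½(5 + -8)(3) = -4.5 m
3–5 s: -8 × 2 = -16 m
Net displacement = -20.5 m

-20.5 m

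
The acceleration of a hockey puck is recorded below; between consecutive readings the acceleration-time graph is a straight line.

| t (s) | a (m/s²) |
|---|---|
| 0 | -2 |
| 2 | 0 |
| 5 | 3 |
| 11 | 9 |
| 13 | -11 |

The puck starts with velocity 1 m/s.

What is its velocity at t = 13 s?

Δv equals the area under the a-t graph; then v = v₀ + Δv.
0–2 s: ½(-2 + 0)(2) = -2 m/s
2–5 s: ½(0 + 3)(3) = 4.5 m/s
5–11 s: ½(3 + 9)(6) = 36 m/s
11–13 s: ½(9 + -11)(2) = -2 m/s
Δv = 36.5 m/s, so v(13) = 1 + (36.5) = 37.5 m/s.

37.5 m/s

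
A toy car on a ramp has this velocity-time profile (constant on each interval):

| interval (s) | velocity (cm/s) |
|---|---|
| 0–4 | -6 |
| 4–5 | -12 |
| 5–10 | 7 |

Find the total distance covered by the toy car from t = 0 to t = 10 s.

Total distance travelled is ∫|v| dt — sum the magnitudes of each area piece.
0–4 s: |-6| × 4 = 24 cm
4–5 s: |-12| × 1 = 12 cm
5–10 s: |7| × 5 = 35 cm
Total distance = 71 cm

71 cm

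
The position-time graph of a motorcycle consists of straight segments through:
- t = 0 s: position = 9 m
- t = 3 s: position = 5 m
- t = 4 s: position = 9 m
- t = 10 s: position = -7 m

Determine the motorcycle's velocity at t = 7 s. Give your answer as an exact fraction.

-8/3 m/s

Velocity is the slope of the x-t graph on 4–10 s: (-7 − 9)/(10 − 4) = -8/3 m/s.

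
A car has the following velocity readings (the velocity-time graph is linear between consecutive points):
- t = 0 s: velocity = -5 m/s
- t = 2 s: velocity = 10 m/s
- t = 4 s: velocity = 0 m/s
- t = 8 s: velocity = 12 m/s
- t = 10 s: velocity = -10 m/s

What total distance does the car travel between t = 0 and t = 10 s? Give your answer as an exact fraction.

Total distance travelled is ∫|v| dt — sum the magnitudes of each area piece.
0–2 s: v = 0 at t = 2/3 s; triangle areas 5/3 + 20/3 = 25/3 m
2–4 s: |½(10 + 0)(2)| = 10 m
4–8 s: |½(0 + 12)(4)| = 24 m
8–10 s: v = 0 at t = 100/11 s; triangle areas 72/11 + 50/11 = 122/11 m
Total distance = 1763/33 m

1763/33 m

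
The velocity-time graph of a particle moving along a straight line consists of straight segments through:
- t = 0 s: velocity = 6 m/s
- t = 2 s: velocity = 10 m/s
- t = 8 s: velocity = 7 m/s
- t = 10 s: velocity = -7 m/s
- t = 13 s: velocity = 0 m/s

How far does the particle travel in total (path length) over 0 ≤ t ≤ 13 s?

84.5 m

Total distance travelled is ∫|v| dt — sum the magnitudes of each area piece.
0–2 s: |½(6 + 10)(2)| = 16 m
2–8 s: |½(10 + 7)(6)| = 51 m
8–10 s: v = 0 at t = 9 s; triangle areas 3.5 + 3.5 = 7 m
10–13 s: |½(-7 + 0)(3)| = 10.5 m
Total distance = 84.5 m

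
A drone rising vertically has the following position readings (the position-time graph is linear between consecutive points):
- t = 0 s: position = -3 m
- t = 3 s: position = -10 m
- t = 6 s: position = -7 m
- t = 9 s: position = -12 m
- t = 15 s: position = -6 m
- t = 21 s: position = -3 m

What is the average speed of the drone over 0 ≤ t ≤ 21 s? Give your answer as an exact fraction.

8/7 m/s

Average speed = (total path length)/(elapsed time); on a piecewise-linear x-t graph the path length is Σ|Δx|.
0–3 s: |Δx| = |-10 − -3| = 7 m
3–6 s: |Δx| = |-7 − -10| = 3 m
6–9 s: |Δx| = |-12 − -7| = 5 m
9–15 s: |Δx| = |-6 − -12| = 6 m
15–21 s: |Δx| = |-3 − -6| = 3 m
Total path = 24 m; average speed = 24/21 = 8/7 m/s.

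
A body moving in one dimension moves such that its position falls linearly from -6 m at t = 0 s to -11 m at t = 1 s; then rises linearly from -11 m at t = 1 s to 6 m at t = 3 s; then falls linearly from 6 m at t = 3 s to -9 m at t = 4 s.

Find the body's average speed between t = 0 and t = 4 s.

Average speed = (total path length)/(elapsed time); on a piecewise-linear x-t graph the path length is Σ|Δx|.
0–1 s: |Δx| = |-11 − -6| = 5 m
1–3 s: |Δx| = |6 − -11| = 17 m
3–4 s: |Δx| = |-9 − 6| = 15 m
Total path = 37 m; average speed = 37/4 = 9.25 m/s.

9.25 m/s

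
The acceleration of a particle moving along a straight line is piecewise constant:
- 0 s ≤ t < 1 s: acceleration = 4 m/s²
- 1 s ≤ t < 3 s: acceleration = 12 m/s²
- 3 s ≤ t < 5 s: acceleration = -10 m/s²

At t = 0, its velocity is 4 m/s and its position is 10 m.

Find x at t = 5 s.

On each constant-a segment, Δv = aΔt and Δx = v₀Δt + ½aΔt²; chain segment to segment.
0–1 s: v starts 4 m/s; Δx = 4·1 + ½·4·1² = 6 m; v ends 8 m/s.
1–3 s: v starts 8 m/s; Δx = 8·2 + ½·12·2² = 40 m; v ends 32 m/s.
3–5 s: v starts 32 m/s; Δx = 32·2 + ½·-10·2² = 44 m; v ends 12 m/s.
x(5) = 10 + Σ Δx = 100 m.

100 m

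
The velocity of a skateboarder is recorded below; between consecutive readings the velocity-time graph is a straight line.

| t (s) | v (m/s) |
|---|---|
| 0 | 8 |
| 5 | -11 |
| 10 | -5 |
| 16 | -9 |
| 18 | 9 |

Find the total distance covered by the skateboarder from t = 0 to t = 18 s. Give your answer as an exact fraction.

Distance (not displacement) is the total path length: add the absolute areas under v-t.
0–5 s: v = 0 at t = 40/19 s; triangle areas 160/19 + 605/38 = 925/38 m
5–10 s: |½(-11 + -5)(5)| = 40 m
10–16 s: |½(-5 + -9)(6)| = 42 m
16–18 s: v = 0 at t = 17 s; triangle areas 4.5 + 4.5 = 9 m
Total distance = 4383/38 m

4383/38 m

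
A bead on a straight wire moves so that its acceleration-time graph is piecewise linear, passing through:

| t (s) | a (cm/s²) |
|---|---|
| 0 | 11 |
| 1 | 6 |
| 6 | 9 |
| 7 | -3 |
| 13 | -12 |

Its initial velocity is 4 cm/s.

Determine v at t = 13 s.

Δv equals the area under the a-t graph; then v = v₀ + Δv.
0–1 s: ½(11 + 6)(1) = 8.5 cm/s
1–6 s: ½(6 + 9)(5) = 37.5 cm/s
6–7 s: ½(9 + -3)(1) = 3 cm/s
7–13 s: ½(-3 + -12)(6) = -45 cm/s
Δv = 4 cm/s, so v(13) = 4 + (4) = 8 cm/s.

8 cm/s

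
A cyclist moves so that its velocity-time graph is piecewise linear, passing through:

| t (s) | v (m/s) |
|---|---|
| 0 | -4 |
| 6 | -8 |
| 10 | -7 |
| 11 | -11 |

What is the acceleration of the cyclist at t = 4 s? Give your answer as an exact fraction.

Acceleration is the slope of the v-t graph on 0–6 s: (-8 − -4)/(6 − 0) = -2/3 m/s².

-2/3 m/s²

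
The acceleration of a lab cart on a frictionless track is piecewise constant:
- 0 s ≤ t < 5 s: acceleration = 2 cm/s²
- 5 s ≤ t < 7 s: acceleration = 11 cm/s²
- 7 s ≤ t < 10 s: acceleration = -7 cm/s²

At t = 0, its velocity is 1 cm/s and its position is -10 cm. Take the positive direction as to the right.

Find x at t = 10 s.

131.5 cm

On each constant-a segment, Δv = aΔt and Δx = v₀Δt + ½aΔt²; chain segment to segment.
0–5 s: v starts 1 cm/s; Δx = 1·5 + ½·2·5² = 30 cm; v ends 11 cm/s.
5–7 s: v starts 11 cm/s; Δx = 11·2 + ½·11·2² = 44 cm; v ends 33 cm/s.
7–10 s: v starts 33 cm/s; Δx = 33·3 + ½·-7·3² = 67.5 cm; v ends 12 cm/s.
x(10) = -10 + Σ Δx = 131.5 cm.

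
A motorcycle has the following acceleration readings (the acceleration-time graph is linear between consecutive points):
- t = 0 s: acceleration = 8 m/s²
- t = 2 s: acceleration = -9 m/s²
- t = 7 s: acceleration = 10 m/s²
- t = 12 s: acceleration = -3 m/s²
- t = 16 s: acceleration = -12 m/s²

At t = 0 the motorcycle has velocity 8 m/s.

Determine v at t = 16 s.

-3 m/s

Δv equals the area under the a-t graph; then v = v₀ + Δv.
0–2 s: ½(8 + -9)(2) = -1 m/s
2–7 s: ½(-9 + 10)(5) = 2.5 m/s
7–12 s: ½(10 + -3)(5) = 17.5 m/s
12–16 s: ½(-3 + -12)(4) = -30 m/s
Δv = -11 m/s, so v(16) = 8 + (-11) = -3 m/s.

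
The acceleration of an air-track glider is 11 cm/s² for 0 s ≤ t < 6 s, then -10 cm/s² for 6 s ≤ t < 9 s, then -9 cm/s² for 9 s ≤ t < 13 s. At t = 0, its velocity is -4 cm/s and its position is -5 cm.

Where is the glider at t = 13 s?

On each constant-a segment, Δv = aΔt and Δx = v₀Δt + ½aΔt²; chain segment to segment.
0–6 s: v starts -4 cm/s; Δx = -4·6 + ½·11·6² = 174 cm; v ends 62 cm/s.
6–9 s: v starts 62 cm/s; Δx = 62·3 + ½·-10·3² = 141 cm; v ends 32 cm/s.
9–13 s: v starts 32 cm/s; Δx = 32·4 + ½·-9·4² = 56 cm; v ends -4 cm/s.
x(13) = -5 + Σ Δx = 366 cm.

366 cm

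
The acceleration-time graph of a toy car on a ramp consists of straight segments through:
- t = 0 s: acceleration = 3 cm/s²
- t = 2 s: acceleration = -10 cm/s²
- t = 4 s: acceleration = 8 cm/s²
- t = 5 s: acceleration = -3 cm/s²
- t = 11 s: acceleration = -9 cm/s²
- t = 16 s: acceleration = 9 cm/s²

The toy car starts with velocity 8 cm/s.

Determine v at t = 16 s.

-34.5 cm/s

Δv equals the area under the a-t graph; then v = v₀ + Δv.
0–2 s: ½(3 + -10)(2) = -7 cm/s
2–4 s: ½(-10 + 8)(2) = -2 cm/s
4–5 s: ½(8 + -3)(1) = 2.5 cm/s
5–11 s: ½(-3 + -9)(6) = -36 cm/s
11–16 s: ½(-9 + 9)(5) = 0 cm/s
Δv = -42.5 cm/s, so v(16) = 8 + (-42.5) = -34.5 cm/s.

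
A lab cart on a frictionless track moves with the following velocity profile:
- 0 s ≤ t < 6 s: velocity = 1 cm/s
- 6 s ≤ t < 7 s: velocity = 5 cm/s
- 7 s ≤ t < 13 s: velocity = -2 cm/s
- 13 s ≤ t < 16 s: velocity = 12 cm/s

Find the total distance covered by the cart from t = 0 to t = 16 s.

59 cm

Distance (not displacement) is the total path length: add the absolute areas under v-t.
0–6 s: |1| × 6 = 6 cm
6–7 s: |5| × 1 = 5 cm
7–13 s: |-2| × 6 = 12 cm
13–16 s: |12| × 3 = 36 cm
Total distance = 59 cm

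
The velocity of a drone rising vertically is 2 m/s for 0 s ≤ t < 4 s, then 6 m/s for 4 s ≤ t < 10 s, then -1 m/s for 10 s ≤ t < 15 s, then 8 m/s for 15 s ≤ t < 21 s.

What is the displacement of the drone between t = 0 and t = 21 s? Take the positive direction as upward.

Displacement is the signed area under the v-t curve.
0–4 s: 2 × 4 = 8 m
4–10 s: 6 × 6 = 36 m
10–15 s: -1 × 5 = -5 m
15–21 s: 8 × 6 = 48 m
Net displacement = 87 m

87 m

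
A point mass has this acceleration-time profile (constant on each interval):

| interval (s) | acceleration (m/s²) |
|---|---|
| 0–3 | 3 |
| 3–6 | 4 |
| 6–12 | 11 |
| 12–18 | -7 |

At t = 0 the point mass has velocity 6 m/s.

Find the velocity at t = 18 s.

51 m/s

Δv equals the area under the a-t graph; then v = v₀ + Δv.
0–3 s: 3 × 3 = 9 m/s
3–6 s: 4 × 3 = 12 m/s
6–12 s: 11 × 6 = 66 m/s
12–18 s: -7 × 6 = -42 m/s
Δv = 45 m/s, so v(18) = 6 + (45) = 51 m/s.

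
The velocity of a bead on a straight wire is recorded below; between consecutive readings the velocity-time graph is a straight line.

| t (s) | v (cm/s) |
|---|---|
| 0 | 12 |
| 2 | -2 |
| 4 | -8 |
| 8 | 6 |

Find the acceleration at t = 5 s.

3.5 cm/s²

Acceleration is the slope of the v-t graph on 4–8 s: (6 − -8)/(8 − 4) = 3.5 cm/s².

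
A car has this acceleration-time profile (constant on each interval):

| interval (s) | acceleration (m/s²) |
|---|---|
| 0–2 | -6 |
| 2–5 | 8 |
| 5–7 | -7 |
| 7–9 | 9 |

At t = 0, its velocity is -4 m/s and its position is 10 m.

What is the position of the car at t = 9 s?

On each constant-a segment, Δv = aΔt and Δx = v₀Δt + ½aΔt²; chain segment to segment.
0–2 s: v starts -4 m/s; Δx = -4·2 + ½·-6·2² = -20 m; v ends -16 m/s.
2–5 s: v starts -16 m/s; Δx = -16·3 + ½·8·3² = -12 m; v ends 8 m/s.
5–7 s: v starts 8 m/s; Δx = 8·2 + ½·-7·2² = 2 m; v ends -6 m/s.
7–9 s: v starts -6 m/s; Δx = -6·2 + ½·9·2² = 6 m; v ends 12 m/s.
x(9) = 10 + Σ Δx = -14 m.

-14 m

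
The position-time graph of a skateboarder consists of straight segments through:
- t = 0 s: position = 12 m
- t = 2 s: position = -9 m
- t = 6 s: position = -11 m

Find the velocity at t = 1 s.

Velocity is the slope of the x-t graph on 0–2 s: (-9 − 12)/(2 − 0) = -10.5 m/s.

-10.5 m/s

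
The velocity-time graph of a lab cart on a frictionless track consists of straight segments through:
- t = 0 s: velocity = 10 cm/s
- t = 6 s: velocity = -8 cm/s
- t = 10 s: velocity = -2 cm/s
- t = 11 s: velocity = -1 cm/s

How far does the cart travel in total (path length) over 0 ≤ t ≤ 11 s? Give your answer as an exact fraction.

293/6 cm

Distance (not displacement) is the total path length: add the absolute areas under v-t.
0–6 s: v = 0 at t = 10/3 s; triangle areas 50/3 + 32/3 = 82/3 cm
6–10 s: |½(-8 + -2)(4)| = 20 cm
10–11 s: |½(-2 + -1)(1)| = 1.5 cm
Total distance = 293/6 cm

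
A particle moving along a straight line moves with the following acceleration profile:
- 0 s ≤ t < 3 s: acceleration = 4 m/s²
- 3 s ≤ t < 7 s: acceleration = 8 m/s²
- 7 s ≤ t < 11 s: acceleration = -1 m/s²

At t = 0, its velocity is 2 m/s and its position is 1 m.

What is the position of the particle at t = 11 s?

On each constant-a segment, Δv = aΔt and Δx = v₀Δt + ½aΔt²; chain segment to segment.
0–3 s: v starts 2 m/s; Δx = 2·3 + ½·4·3² = 24 m; v ends 14 m/s.
3–7 s: v starts 14 m/s; Δx = 14·4 + ½·8·4² = 120 m; v ends 46 m/s.
7–11 s: v starts 46 m/s; Δx = 46·4 + ½·-1·4² = 176 m; v ends 42 m/s.
x(11) = 1 + Σ Δx = 321 m.

321 m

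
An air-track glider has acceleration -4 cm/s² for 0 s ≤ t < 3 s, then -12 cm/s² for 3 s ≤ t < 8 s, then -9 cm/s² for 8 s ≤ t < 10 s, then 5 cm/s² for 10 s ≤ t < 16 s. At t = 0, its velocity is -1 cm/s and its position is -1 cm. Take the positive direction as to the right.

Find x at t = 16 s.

On each constant-a segment, Δv = aΔt and Δx = v₀Δt + ½aΔt²; chain segment to segment.
0–3 s: v starts -1 cm/s; Δx = -1·3 + ½·-4·3² = -21 cm; v ends -13 cm/s.
3–8 s: v starts -13 cm/s; Δx = -13·5 + ½·-12·5² = -215 cm; v ends -73 cm/s.
8–10 s: v starts -73 cm/s; Δx = -73·2 + ½·-9·2² = -164 cm; v ends -91 cm/s.
10–16 s: v starts -91 cm/s; Δx = -91·6 + ½·5·6² = -456 cm; v ends -61 cm/s.
x(16) = -1 + Σ Δx = -857 cm.

-857 cm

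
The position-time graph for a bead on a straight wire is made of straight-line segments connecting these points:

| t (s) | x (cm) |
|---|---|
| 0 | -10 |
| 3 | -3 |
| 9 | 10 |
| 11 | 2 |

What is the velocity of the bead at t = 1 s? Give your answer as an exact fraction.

7/3 cm/s

Velocity is the slope of the x-t graph on 0–3 s: (-3 − -10)/(3 − 0) = 7/3 cm/s.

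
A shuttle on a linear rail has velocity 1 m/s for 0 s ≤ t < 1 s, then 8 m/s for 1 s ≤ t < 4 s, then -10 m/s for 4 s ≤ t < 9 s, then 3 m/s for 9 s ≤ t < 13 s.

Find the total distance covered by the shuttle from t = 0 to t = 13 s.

87 m

Distance (not displacement) is the total path length: add the absolute areas under v-t.
0–1 s: |1| × 1 = 1 m
1–4 s: |8| × 3 = 24 m
4–9 s: |-10| × 5 = 50 m
9–13 s: |3| × 4 = 12 m
Total distance = 87 m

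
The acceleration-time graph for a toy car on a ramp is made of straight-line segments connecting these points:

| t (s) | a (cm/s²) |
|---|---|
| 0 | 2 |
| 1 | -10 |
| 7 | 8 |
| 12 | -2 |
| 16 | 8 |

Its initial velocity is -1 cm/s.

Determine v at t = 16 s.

Δv equals the area under the a-t graph; then v = v₀ + Δv.
0–1 s: ½(2 + -10)(1) = -4 cm/s
1–7 s: ½(-10 + 8)(6) = -6 cm/s
7–12 s: ½(8 + -2)(5) = 15 cm/s
12–16 s: ½(-2 + 8)(4) = 12 cm/s
Δv = 17 cm/s, so v(16) = -1 + (17) = 16 cm/s.

16 cm/s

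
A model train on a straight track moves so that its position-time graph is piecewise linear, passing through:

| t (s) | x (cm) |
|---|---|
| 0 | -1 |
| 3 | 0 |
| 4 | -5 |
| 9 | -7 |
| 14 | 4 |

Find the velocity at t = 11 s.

2.2 cm/s

Velocity is the slope of the x-t graph on 9–14 s: (4 − -7)/(14 − 9) = 2.2 cm/s.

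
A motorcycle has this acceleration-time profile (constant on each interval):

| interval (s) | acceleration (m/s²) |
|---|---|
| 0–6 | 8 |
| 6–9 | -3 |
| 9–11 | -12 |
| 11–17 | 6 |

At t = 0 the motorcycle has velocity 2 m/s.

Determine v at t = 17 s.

Δv equals the area under the a-t graph; then v = v₀ + Δv.
0–6 s: 8 × 6 = 48 m/s
6–9 s: -3 × 3 = -9 m/s
9–11 s: -12 × 2 = -24 m/s
11–17 s: 6 × 6 = 36 m/s
Δv = 51 m/s, so v(17) = 2 + (51) = 53 m/s.

53 m/s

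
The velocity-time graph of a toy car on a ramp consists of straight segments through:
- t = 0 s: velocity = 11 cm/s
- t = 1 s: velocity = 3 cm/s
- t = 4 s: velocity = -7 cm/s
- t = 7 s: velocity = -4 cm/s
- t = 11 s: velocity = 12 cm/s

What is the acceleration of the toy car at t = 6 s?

Acceleration is the slope of the v-t graph on 4–7 s: (-4 − -7)/(7 − 4) = 1 cm/s².

1 cm/s²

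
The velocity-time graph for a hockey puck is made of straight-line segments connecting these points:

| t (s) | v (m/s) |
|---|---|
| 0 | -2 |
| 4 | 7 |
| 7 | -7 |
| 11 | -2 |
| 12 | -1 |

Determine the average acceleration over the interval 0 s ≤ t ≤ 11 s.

0 m/s²

Average acceleration = Δv/Δt = (-2 − -2)/(11 − 0) = 0 m/s².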